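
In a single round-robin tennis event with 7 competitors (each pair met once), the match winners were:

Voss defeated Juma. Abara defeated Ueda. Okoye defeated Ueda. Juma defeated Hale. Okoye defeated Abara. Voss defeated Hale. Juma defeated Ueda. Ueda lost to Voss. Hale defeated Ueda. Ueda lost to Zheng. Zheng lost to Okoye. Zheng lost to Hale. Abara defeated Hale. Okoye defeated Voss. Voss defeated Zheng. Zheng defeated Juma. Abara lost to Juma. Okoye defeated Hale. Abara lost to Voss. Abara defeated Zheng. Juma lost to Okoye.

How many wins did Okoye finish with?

6

Okoye's results: beat Hale, Zheng, Ueda, Voss, Juma, Abara; lost to no one.
That is 6 wins.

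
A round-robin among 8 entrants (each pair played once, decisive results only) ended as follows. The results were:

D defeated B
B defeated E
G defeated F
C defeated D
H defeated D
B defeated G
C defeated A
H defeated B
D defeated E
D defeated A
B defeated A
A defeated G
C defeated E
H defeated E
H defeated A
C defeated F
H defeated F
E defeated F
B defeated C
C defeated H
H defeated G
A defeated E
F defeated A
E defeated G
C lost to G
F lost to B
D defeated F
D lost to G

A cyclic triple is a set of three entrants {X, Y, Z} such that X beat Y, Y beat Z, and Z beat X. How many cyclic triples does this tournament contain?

10

Win totals: A 2, B 5, C 5, D 4, E 2, F 1, G 3, H 6.
An entrant with w wins dominates both others in C(w,2) triples; summing gives 1 + 10 + 10 + 6 + 1 + 0 + 3 + 15 = 46 transitive triples.
Total triples C(8,3) = 56, so cyclic triples = 56 − 46 = 10.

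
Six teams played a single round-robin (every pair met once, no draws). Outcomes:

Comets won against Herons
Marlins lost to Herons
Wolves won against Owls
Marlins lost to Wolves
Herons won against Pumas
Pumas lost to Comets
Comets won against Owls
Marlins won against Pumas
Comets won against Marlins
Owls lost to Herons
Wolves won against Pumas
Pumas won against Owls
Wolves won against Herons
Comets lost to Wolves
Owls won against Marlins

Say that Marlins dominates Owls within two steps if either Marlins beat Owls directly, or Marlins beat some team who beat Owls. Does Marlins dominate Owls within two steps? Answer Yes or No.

Yes

Marlins did not beat Owls directly.
Marlins beat Pumas. Of those, Pumas beat Owls.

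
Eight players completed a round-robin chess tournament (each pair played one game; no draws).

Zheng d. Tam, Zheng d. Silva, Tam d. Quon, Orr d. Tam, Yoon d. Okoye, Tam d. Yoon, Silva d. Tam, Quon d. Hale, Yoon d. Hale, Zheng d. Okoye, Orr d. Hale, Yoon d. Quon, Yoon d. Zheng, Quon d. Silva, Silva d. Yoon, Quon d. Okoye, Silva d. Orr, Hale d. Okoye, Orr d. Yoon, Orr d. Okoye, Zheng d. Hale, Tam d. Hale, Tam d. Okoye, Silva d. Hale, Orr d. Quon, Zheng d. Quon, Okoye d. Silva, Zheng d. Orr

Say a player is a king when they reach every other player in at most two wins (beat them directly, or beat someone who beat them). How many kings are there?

Orr reaches everyone (king).
Silva reaches everyone (king).
Okoye cannot reach Zheng, Quon in two steps.
Tam cannot reach Orr in two steps.
Yoon reaches everyone (king).
Zheng reaches everyone (king).
Hale cannot reach Orr, Tam, Yoon, Zheng, Quon in two steps.
Quon cannot reach Zheng in two steps.
Kings: Orr, Silva, Yoon, Zheng — 4.

4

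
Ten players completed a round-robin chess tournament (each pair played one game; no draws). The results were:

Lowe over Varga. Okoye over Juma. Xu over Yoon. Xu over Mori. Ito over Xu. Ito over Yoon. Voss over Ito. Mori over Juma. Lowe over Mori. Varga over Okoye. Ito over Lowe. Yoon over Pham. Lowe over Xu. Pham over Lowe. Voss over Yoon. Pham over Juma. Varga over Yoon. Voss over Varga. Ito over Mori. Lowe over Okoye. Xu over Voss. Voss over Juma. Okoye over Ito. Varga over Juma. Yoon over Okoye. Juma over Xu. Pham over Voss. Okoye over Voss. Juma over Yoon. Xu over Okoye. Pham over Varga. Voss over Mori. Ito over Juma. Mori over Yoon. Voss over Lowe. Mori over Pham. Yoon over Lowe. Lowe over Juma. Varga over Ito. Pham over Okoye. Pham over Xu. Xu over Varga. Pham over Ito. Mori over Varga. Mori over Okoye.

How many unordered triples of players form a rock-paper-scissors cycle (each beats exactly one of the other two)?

Win totals: Pham 7, Ito 5, Juma 2, Okoye 3, Voss 6, Mori 5, Lowe 5, Yoon 3, Xu 5, Varga 4.
A player with w wins dominates both others in C(w,2) triples; summing gives 21 + 10 + 1 + 3 + 15 + 10 + 10 + 3 + 10 + 6 = 89 transitive triples.
Total triples C(10,3) = 120, so cyclic triples = 120 − 89 = 31.

31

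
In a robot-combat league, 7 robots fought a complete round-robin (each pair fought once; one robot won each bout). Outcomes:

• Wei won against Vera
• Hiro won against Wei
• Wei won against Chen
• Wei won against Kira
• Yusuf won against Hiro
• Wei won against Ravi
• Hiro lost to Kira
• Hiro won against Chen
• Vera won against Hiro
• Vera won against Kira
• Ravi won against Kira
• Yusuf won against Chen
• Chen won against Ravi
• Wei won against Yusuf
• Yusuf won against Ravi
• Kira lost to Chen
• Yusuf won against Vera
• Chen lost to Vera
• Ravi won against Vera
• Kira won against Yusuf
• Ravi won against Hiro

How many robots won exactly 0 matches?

Win totals: Kira 2, Chen 2, Vera 3, Yusuf 4, Hiro 2, Wei 5, Ravi 3.
No robot has exactly 0 wins.

0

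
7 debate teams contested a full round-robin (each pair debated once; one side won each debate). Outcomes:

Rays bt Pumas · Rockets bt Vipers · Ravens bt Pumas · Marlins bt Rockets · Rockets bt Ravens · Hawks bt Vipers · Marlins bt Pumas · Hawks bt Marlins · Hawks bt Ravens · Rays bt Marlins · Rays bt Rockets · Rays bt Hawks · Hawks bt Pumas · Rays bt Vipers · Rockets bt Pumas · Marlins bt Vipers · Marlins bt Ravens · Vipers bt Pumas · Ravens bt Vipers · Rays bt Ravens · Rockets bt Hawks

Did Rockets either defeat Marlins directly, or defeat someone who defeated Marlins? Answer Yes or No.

Rockets did not beat Marlins directly.
Rockets beat Vipers, Ravens, Hawks, Pumas. Of those, Hawks beat Marlins.

Yes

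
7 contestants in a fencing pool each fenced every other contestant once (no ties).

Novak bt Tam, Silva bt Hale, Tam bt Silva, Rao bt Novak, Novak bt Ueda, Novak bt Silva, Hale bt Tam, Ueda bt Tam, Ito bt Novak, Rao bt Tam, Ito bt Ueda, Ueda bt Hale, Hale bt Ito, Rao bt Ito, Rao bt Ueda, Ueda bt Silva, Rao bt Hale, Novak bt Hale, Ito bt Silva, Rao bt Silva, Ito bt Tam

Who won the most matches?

Win totals: Ito 4, Hale 2, Ueda 3, Novak 4, Silva 1, Tam 1, Rao 6.
Rao leads with 6 wins (next highest: 4).

Rao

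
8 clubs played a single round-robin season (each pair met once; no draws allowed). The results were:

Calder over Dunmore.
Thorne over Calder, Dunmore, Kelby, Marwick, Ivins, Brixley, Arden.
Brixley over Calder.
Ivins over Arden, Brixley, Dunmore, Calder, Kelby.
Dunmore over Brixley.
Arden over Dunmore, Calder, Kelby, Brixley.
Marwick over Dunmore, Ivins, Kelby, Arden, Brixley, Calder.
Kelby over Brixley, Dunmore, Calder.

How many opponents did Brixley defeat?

Brixley's results: beat Calder; lost to Arden, Ivins, Marwick, Kelby, Dunmore, Thorne.
That is 1 win.

1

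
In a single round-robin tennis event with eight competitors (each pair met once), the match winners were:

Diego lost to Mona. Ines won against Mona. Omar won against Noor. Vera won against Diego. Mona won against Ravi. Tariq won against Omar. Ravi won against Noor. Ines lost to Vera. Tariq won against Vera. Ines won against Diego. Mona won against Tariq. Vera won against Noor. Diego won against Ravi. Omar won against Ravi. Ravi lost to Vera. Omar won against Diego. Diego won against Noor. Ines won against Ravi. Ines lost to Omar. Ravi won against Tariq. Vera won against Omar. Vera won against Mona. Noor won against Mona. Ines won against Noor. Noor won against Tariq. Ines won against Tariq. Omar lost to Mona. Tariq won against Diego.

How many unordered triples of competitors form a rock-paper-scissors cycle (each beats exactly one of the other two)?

Win totals: Ravi 2, Ines 5, Noor 2, Mona 4, Diego 2, Omar 4, Vera 6, Tariq 3.
A competitor with w wins dominates both others in C(w,2) triples; summing gives 1 + 10 + 1 + 6 + 1 + 6 + 15 + 3 = 43 transitive triples.
Total triples C(8,3) = 56, so cyclic triples = 56 − 43 = 13.

13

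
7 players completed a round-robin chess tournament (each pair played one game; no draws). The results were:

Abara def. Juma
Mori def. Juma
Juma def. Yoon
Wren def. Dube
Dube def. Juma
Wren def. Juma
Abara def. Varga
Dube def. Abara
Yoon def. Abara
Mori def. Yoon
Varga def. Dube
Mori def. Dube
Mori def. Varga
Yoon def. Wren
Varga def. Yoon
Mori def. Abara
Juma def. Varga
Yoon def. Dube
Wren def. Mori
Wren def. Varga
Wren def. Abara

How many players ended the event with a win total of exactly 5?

Win totals: Wren 5, Yoon 3, Juma 2, Varga 2, Mori 5, Abara 2, Dube 2.
Exactly 5: Wren, Mori — 2 players.

2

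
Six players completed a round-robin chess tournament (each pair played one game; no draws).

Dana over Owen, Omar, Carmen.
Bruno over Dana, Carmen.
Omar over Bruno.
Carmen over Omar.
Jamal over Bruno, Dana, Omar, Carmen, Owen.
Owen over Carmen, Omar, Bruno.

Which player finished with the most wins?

Jamal

Win totals: Carmen 1, Omar 1, Dana 3, Bruno 2, Owen 3, Jamal 5.
Jamal leads with 5 wins (next highest: 3).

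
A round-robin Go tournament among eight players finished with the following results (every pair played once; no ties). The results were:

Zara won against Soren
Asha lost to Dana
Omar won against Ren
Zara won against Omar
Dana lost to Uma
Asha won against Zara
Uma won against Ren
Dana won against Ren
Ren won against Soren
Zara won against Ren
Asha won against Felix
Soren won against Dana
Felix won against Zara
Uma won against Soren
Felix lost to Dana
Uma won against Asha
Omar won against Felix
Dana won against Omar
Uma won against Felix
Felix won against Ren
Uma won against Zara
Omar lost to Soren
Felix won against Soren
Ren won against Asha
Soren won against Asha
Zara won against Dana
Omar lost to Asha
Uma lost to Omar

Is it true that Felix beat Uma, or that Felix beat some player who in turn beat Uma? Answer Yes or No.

No

Felix did not beat Uma directly.
Felix beat Soren, Zara, Ren, but each of them lost to Uma. No two-step path.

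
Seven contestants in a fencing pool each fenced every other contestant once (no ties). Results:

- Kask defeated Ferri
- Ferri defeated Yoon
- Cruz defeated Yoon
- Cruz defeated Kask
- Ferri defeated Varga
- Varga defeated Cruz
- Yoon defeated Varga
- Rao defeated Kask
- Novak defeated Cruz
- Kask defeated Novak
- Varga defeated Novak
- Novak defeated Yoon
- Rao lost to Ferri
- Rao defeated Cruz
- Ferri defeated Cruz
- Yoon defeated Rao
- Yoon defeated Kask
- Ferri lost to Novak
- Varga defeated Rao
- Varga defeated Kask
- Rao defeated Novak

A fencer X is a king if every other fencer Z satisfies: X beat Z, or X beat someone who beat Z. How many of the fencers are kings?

6

Yoon reaches everyone (king).
Kask reaches everyone (king).
Rao cannot reach Varga in two steps.
Varga reaches everyone (king).
Novak reaches everyone (king).
Cruz reaches everyone (king).
Ferri reaches everyone (king).
Kings: Yoon, Kask, Varga, Novak, Cruz, Ferri — 6.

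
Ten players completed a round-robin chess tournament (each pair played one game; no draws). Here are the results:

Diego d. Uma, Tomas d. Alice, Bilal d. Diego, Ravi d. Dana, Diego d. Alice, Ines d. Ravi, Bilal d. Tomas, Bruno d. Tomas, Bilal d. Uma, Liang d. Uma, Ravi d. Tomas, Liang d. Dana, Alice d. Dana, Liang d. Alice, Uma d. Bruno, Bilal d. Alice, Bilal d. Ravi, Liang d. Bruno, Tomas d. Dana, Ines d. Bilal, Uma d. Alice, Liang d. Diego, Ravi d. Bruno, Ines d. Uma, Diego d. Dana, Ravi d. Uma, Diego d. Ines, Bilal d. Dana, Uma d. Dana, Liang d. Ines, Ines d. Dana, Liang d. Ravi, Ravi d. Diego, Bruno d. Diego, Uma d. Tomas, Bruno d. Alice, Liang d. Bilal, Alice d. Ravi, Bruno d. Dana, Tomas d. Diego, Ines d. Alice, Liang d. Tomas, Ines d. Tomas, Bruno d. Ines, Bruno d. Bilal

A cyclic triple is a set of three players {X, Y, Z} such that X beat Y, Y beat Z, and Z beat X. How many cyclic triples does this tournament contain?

Win totals: Diego 4, Alice 2, Ravi 5, Tomas 3, Uma 4, Dana 0, Ines 6, Bilal 6, Liang 9, Bruno 6.
A player with w wins dominates both others in C(w,2) triples; summing gives 6 + 1 + 10 + 3 + 6 + 0 + 15 + 15 + 36 + 15 = 107 transitive triples.
Total triples C(10,3) = 120, so cyclic triples = 120 − 107 = 13.

13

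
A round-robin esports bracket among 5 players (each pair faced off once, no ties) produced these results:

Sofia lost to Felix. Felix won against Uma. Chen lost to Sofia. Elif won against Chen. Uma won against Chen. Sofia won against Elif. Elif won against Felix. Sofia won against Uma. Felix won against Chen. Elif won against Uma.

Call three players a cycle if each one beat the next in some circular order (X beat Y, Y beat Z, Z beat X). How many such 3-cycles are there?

1

Of the C(5,3) = 10 triples, the cyclic ones are: {Elif, Felix, Sofia}.
That is 1.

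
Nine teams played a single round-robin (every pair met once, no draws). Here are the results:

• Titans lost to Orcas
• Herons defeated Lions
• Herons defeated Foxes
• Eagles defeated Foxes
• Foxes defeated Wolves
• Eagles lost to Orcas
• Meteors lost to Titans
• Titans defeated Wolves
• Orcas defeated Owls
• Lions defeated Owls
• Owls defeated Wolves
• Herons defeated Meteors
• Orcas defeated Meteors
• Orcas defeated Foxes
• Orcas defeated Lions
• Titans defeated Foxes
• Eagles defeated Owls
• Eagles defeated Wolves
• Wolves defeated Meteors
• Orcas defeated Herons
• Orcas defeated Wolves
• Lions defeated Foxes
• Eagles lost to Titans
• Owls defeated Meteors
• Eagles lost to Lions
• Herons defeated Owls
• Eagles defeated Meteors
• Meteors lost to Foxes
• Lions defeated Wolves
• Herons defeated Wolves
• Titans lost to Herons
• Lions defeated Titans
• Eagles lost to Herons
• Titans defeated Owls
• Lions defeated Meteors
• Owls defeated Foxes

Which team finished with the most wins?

Win totals: Titans 5, Foxes 2, Owls 3, Wolves 1, Lions 6, Orcas 8, Eagles 4, Meteors 0, Herons 7.
Orcas leads with 8 wins (next highest: 7).

Orcas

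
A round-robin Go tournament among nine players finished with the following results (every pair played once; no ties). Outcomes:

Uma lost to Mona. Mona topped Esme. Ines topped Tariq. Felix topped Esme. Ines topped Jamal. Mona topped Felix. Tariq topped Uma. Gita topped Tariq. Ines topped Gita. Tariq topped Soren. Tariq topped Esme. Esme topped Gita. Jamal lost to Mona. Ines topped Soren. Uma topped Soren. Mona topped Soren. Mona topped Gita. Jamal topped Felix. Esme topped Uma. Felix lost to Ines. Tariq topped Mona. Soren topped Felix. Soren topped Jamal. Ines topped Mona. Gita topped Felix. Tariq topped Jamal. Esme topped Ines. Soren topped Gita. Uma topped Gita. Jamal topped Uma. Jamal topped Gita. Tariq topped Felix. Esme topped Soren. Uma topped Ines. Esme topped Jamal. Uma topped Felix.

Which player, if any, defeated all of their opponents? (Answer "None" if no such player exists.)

Highest win total is Tariq with 6 (out of 8 possible).
Tariq lost to Gita, Ines, so no player went undefeated.

None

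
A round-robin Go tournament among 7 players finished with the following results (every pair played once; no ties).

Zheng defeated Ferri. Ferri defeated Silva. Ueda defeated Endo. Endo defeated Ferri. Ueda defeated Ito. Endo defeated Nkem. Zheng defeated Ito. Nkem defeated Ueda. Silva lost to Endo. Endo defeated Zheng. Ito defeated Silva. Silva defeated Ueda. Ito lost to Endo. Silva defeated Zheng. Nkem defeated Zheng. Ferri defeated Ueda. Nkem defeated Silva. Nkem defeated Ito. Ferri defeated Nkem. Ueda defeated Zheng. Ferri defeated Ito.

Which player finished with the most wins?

Win totals: Ueda 3, Zheng 2, Nkem 4, Ferri 4, Silva 2, Ito 1, Endo 5.
Endo leads with 5 wins (next highest: 4).

Endo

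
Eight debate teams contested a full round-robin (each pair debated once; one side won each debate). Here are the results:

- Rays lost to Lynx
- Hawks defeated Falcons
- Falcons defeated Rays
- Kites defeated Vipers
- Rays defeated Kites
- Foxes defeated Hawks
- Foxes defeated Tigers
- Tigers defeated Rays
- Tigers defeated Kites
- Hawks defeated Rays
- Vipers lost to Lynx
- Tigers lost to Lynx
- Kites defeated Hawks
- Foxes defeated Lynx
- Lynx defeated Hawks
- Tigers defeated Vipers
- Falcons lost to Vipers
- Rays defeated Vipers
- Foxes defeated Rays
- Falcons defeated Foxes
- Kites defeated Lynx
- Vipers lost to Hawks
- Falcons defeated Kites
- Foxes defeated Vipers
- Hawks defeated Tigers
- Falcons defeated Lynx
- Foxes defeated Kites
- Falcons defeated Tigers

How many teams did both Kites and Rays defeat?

Kites beat: Lynx, Vipers, Hawks.
Rays beat: Kites, Vipers.
Both beat: Vipers — 1.

1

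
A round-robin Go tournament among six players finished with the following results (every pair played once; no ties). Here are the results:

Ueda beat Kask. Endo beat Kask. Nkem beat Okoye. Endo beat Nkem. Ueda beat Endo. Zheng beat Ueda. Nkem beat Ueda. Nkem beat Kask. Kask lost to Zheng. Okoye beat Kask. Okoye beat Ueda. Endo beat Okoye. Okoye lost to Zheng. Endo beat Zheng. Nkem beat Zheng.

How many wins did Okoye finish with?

2

Okoye's results: beat Kask, Ueda; lost to Zheng, Endo, Nkem.
That is 2 wins.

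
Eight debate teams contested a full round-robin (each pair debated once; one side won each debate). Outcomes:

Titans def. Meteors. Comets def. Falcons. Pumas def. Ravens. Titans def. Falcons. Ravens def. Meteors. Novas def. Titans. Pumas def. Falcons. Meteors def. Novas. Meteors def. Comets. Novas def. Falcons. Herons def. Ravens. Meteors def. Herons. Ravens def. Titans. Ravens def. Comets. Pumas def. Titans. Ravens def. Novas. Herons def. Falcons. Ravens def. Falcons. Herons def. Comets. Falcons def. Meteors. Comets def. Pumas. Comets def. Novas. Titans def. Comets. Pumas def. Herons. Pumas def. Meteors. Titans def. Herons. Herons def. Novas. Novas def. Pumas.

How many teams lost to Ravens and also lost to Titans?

3

Ravens beat: Novas, Titans, Falcons, Comets, Meteors.
Titans beat: Falcons, Comets, Meteors, Herons.
Both beat: Falcons, Comets, Meteors — 3.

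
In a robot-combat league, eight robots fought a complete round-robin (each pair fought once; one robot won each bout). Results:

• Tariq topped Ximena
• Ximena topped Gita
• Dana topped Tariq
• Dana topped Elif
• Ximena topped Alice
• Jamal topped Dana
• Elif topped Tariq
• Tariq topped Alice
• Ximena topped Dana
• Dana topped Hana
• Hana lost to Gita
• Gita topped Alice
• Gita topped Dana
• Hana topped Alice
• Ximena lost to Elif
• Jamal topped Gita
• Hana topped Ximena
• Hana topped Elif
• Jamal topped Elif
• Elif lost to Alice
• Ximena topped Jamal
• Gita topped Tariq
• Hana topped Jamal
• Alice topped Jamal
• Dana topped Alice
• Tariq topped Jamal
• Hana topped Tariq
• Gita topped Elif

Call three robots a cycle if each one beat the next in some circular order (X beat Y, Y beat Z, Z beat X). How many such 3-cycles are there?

Win totals: Alice 2, Hana 5, Ximena 4, Jamal 3, Dana 4, Tariq 3, Elif 2, Gita 5.
A robot with w wins dominates both others in C(w,2) triples; summing gives 1 + 10 + 6 + 3 + 6 + 3 + 1 + 10 = 40 transitive triples.
Total triples C(8,3) = 56, so cyclic triples = 56 − 40 = 16.

16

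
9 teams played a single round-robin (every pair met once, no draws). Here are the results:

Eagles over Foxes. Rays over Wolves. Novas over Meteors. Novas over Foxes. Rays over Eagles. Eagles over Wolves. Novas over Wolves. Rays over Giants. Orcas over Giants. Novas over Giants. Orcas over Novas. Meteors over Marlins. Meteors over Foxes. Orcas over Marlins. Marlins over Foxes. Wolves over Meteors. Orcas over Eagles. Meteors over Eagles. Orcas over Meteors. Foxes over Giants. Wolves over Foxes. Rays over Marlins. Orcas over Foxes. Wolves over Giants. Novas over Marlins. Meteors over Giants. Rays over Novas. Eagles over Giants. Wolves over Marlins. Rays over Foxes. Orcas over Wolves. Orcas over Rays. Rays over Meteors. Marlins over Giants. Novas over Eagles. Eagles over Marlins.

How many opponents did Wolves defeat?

Wolves' results: beat Marlins, Giants, Meteors, Foxes; lost to Rays, Novas, Orcas, Eagles.
That is 4 wins.

4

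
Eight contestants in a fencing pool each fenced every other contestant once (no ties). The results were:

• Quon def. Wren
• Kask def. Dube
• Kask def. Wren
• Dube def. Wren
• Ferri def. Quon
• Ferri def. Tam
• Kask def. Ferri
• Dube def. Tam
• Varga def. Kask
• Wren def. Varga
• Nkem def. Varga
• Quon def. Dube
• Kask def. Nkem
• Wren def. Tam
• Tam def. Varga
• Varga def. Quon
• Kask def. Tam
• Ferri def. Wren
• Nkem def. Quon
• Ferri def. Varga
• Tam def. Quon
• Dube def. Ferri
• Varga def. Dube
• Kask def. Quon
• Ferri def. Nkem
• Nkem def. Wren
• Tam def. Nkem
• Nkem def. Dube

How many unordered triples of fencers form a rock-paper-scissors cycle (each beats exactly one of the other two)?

14

Win totals: Nkem 4, Varga 3, Quon 2, Dube 3, Tam 3, Ferri 5, Wren 2, Kask 6.
A fencer with w wins dominates both others in C(w,2) triples; summing gives 6 + 3 + 1 + 3 + 3 + 10 + 1 + 15 = 42 transitive triples.
Total triples C(8,3) = 56, so cyclic triples = 56 − 42 = 14.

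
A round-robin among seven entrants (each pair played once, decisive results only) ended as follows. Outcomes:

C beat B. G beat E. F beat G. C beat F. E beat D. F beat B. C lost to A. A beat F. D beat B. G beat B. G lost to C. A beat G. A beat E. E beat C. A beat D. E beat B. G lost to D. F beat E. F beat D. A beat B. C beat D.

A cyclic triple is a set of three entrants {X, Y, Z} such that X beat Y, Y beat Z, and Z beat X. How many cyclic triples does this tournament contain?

Win totals: A 6, B 0, C 4, D 2, E 3, F 4, G 2.
An entrant with w wins dominates both others in C(w,2) triples; summing gives 15 + 0 + 6 + 1 + 3 + 6 + 1 = 32 transitive triples.
Total triples C(7,3) = 35, so cyclic triples = 35 − 32 = 3.

3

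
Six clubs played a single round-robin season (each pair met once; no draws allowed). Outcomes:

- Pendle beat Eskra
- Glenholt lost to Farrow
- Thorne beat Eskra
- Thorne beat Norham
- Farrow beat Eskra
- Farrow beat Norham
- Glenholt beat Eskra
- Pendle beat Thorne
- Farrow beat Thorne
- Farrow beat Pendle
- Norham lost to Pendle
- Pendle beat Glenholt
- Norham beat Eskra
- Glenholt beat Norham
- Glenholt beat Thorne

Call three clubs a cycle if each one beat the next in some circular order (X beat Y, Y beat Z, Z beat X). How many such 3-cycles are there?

0

Of the C(6,3) = 20 triples, the cyclic ones are: none.
That is 0.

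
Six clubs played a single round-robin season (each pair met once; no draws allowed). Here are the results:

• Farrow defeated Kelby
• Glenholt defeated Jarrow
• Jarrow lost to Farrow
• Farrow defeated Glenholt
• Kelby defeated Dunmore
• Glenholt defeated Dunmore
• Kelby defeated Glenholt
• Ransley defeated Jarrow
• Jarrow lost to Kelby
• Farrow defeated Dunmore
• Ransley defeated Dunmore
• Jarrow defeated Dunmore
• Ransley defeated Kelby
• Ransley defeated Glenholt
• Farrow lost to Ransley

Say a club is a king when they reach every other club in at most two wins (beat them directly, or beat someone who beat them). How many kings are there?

Kelby cannot reach Ransley, Farrow in two steps.
Ransley reaches everyone (king).
Dunmore cannot reach Kelby, Ransley, Jarrow, Glenholt, Farrow in two steps.
Jarrow cannot reach Kelby, Ransley, Glenholt, Farrow in two steps.
Glenholt cannot reach Kelby, Ransley, Farrow in two steps.
Farrow cannot reach Ransley in two steps.
Kings: Ransley — 1.

1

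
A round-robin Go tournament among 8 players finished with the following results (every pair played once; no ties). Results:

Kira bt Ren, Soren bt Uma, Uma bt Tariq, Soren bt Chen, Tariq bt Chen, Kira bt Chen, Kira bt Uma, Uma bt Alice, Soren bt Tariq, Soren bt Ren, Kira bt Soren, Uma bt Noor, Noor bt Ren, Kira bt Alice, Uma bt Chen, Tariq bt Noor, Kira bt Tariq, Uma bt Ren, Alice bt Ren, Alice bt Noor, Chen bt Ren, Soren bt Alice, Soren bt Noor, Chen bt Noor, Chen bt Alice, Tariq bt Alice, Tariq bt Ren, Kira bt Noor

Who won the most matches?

Kira

Win totals: Ren 0, Tariq 4, Noor 1, Uma 5, Kira 7, Chen 3, Soren 6, Alice 2.
Kira leads with 7 wins (next highest: 6).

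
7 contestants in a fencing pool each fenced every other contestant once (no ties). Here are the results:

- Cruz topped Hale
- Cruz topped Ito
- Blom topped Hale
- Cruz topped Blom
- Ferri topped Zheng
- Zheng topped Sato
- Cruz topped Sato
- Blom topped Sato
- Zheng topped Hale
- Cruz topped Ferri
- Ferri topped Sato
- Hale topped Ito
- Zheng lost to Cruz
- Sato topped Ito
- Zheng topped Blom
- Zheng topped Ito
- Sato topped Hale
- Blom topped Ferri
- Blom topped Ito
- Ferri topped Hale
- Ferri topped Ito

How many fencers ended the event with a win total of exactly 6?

Win totals: Ito 0, Hale 1, Sato 2, Blom 4, Ferri 4, Zheng 4, Cruz 6.
Exactly 6: Cruz — 1 fencer.

1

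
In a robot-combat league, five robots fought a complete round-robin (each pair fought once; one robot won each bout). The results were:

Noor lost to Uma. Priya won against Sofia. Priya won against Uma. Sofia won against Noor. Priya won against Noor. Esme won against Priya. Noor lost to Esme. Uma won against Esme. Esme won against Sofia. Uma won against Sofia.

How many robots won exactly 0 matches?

1

Win totals: Sofia 1, Noor 0, Uma 3, Priya 3, Esme 3.
Exactly 0: Noor — 1 robot.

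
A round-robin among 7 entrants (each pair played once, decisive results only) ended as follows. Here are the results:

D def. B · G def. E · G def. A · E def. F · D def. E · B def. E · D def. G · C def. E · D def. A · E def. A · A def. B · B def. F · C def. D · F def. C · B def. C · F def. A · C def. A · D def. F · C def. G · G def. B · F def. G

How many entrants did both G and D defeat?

3

G beat: A, B, E.
D beat: A, B, E, F, G.
Both beat: A, B, E — 3.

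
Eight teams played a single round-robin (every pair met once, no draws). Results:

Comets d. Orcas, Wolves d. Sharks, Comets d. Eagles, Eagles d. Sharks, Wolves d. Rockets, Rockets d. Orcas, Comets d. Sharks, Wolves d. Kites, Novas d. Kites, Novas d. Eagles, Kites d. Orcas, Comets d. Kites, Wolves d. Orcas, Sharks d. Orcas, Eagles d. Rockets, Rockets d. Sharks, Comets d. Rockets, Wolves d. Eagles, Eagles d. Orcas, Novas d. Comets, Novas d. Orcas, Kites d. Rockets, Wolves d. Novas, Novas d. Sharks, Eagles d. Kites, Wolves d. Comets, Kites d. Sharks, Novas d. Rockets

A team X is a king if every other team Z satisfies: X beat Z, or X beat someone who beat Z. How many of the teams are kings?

1

Eagles cannot reach Novas, Wolves, Comets in two steps.
Sharks cannot reach Eagles, Novas, Kites, Rockets, Wolves, Comets in two steps.
Orcas cannot reach Eagles, Sharks, Novas, Kites, Rockets, Wolves, Comets in two steps.
Novas cannot reach Wolves in two steps.
Kites cannot reach Eagles, Novas, Wolves, Comets in two steps.
Rockets cannot reach Eagles, Novas, Kites, Wolves, Comets in two steps.
Wolves reaches everyone (king).
Comets cannot reach Novas, Wolves in two steps.
Kings: Wolves — 1.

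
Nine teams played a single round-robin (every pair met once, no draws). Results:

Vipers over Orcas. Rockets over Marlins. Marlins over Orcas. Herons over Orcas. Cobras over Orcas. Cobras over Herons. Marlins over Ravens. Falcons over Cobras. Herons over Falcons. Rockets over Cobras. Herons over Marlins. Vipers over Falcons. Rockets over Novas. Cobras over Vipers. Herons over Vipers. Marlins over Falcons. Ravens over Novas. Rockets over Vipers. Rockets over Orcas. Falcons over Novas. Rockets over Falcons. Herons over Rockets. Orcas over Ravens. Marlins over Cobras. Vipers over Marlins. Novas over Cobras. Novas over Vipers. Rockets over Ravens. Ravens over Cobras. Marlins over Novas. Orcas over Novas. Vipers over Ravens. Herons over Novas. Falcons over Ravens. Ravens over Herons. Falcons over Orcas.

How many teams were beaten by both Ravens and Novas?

1

Ravens beat: Herons, Novas, Cobras.
Novas beat: Vipers, Cobras.
Both beat: Cobras — 1.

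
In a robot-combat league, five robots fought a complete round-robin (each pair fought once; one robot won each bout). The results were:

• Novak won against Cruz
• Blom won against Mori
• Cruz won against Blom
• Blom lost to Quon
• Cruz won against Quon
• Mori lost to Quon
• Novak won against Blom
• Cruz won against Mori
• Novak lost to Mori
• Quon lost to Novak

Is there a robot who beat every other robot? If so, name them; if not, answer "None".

Highest win total is Novak with 3 (out of 4 possible).
Novak lost to Mori, so no robot went undefeated.

None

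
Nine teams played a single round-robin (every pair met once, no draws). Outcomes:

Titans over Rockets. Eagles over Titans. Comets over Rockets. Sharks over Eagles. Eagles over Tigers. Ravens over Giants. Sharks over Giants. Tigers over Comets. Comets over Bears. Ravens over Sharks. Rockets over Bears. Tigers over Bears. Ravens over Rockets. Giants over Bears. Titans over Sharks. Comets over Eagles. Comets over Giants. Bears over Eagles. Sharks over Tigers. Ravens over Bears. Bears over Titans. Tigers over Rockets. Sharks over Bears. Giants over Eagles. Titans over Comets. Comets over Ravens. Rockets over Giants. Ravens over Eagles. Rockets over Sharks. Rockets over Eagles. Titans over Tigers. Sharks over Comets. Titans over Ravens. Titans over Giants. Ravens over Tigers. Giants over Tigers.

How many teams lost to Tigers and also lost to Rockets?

1

Tigers beat: Comets, Bears, Rockets.
Rockets beat: Bears, Sharks, Eagles, Giants.
Both beat: Bears — 1.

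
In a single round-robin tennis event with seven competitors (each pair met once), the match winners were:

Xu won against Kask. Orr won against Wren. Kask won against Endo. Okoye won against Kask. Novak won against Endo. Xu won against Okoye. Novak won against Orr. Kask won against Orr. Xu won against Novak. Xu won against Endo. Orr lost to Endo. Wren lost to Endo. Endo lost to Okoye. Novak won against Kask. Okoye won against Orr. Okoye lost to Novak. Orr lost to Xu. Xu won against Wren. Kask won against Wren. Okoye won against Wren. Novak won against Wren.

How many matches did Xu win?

6

Xu's results: beat Orr, Wren, Endo, Novak, Kask, Okoye; lost to no one.
That is 6 wins.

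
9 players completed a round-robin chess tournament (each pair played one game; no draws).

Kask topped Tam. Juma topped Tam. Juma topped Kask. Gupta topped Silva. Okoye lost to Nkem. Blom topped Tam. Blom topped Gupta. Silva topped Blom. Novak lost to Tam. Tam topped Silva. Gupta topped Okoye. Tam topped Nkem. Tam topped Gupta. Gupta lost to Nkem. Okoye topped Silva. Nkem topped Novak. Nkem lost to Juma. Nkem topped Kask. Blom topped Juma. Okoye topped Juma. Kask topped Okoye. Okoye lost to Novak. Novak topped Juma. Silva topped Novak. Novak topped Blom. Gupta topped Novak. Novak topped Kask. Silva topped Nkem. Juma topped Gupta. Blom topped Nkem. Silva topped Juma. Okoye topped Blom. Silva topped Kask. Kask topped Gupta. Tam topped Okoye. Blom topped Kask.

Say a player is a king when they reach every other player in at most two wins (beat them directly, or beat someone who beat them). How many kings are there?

Silva reaches everyone (king).
Gupta cannot reach Tam in two steps.
Tam reaches everyone (king).
Juma cannot reach Blom in two steps.
Nkem reaches everyone (king).
Blom reaches everyone (king).
Kask reaches everyone (king).
Okoye reaches everyone (king).
Novak reaches everyone (king).
Kings: Silva, Tam, Nkem, Blom, Kask, Okoye, Novak — 7.

7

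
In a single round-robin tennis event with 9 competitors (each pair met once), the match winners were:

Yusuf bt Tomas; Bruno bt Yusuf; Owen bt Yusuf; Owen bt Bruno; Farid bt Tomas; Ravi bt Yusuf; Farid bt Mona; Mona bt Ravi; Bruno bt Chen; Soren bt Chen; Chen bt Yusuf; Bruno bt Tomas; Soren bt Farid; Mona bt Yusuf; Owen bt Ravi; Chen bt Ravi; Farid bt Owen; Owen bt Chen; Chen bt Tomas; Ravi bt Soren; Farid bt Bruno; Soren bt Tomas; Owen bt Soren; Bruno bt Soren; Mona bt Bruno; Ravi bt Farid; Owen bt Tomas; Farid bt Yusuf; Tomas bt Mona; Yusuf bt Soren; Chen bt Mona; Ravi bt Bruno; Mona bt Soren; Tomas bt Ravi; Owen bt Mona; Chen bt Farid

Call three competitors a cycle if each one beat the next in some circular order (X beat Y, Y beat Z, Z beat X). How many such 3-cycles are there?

Win totals: Mona 4, Soren 3, Bruno 4, Ravi 4, Yusuf 2, Farid 5, Tomas 2, Owen 7, Chen 5.
A competitor with w wins dominates both others in C(w,2) triples; summing gives 6 + 3 + 6 + 6 + 1 + 10 + 1 + 21 + 10 = 64 transitive triples.
Total triples C(9,3) = 84, so cyclic triples = 84 − 64 = 20.

20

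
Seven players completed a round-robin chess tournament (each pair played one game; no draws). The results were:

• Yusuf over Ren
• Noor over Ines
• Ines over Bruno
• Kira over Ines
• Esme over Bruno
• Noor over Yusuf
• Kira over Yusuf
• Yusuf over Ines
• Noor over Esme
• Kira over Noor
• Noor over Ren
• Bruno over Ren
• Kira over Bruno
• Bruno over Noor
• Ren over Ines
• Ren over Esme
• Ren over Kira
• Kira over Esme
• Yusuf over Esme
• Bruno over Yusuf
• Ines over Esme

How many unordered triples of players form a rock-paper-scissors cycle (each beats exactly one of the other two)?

Win totals: Ines 2, Bruno 3, Kira 5, Noor 4, Ren 3, Esme 1, Yusuf 3.
A player with w wins dominates both others in C(w,2) triples; summing gives 1 + 3 + 10 + 6 + 3 + 0 + 3 = 26 transitive triples.
Total triples C(7,3) = 35, so cyclic triples = 35 − 26 = 9.

9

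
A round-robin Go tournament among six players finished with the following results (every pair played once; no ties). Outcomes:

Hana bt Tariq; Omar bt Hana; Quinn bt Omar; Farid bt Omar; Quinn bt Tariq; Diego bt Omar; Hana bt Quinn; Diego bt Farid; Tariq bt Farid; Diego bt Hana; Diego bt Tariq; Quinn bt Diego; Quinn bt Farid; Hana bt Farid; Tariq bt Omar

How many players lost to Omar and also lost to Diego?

Omar beat: Hana.
Diego beat: Tariq, Omar, Hana, Farid.
Both beat: Hana — 1.

1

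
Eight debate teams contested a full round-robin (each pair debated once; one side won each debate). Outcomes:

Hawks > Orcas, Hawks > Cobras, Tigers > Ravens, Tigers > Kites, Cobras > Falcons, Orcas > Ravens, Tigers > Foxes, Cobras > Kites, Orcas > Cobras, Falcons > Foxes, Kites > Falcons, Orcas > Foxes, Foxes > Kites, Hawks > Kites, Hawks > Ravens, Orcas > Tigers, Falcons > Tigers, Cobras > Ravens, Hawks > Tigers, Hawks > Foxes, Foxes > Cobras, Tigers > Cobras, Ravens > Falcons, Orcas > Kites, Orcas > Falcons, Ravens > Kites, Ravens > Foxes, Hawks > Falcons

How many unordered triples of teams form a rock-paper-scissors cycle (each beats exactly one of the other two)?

6

Win totals: Hawks 7, Foxes 2, Cobras 3, Ravens 3, Orcas 6, Kites 1, Falcons 2, Tigers 4.
A team with w wins dominates both others in C(w,2) triples; summing gives 21 + 1 + 3 + 3 + 15 + 0 + 1 + 6 = 50 transitive triples.
Total triples C(8,3) = 56, so cyclic triples = 56 − 50 = 6.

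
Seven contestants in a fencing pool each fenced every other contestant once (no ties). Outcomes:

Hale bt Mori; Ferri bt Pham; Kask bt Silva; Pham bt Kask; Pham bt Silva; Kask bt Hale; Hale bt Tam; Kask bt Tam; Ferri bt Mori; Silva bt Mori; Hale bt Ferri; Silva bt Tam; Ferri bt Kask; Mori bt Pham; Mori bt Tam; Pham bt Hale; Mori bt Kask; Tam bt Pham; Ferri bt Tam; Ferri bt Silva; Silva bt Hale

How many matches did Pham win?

Pham's results: beat Kask, Silva, Hale; lost to Ferri, Tam, Mori.
That is 3 wins.

3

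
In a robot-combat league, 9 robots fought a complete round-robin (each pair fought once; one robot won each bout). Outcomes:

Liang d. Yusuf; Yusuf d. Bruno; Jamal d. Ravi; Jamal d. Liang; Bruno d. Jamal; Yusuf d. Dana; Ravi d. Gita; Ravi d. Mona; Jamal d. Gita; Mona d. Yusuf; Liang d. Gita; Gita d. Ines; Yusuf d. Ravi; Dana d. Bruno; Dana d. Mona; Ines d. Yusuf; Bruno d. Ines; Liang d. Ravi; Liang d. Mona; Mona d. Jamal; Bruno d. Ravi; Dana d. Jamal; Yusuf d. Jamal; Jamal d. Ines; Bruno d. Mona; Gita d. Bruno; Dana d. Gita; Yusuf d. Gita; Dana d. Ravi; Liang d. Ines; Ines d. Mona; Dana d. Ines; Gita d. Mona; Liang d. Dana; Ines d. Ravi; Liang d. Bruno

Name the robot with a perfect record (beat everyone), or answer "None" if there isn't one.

None

Highest win total is Liang with 7 (out of 8 possible).
Liang lost to Jamal, so no robot went undefeated.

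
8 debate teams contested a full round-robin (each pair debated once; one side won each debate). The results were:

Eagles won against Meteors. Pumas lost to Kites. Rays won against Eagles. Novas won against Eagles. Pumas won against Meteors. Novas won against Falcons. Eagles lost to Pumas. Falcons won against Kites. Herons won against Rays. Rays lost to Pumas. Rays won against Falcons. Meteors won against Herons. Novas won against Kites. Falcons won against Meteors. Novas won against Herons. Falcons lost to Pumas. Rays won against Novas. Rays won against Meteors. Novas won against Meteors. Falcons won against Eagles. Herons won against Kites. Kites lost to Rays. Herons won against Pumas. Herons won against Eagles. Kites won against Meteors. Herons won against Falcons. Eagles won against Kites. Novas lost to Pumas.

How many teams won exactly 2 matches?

2

Win totals: Kites 2, Eagles 2, Meteors 1, Novas 5, Pumas 5, Rays 5, Falcons 3, Herons 5.
Exactly 2: Kites, Eagles — 2 teams.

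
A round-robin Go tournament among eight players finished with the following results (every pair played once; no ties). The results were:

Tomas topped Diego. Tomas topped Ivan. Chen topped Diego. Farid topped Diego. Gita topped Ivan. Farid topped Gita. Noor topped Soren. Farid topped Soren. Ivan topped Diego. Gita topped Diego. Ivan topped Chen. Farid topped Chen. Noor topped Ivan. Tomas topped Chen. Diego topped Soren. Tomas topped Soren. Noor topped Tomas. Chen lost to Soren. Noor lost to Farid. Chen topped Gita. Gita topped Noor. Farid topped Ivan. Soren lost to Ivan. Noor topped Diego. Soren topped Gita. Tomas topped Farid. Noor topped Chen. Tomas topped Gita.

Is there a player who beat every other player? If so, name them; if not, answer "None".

None

Highest win total is Tomas with 6 (out of 7 possible).
Tomas lost to Noor, so no player went undefeated.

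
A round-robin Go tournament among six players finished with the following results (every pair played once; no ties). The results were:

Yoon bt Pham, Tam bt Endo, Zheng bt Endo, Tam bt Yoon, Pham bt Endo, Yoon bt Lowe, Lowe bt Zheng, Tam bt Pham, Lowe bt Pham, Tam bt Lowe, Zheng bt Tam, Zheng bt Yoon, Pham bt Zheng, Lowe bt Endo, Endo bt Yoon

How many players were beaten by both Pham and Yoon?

0

Pham beat: Endo, Zheng.
Yoon beat: Lowe, Pham.
No one was beaten by both.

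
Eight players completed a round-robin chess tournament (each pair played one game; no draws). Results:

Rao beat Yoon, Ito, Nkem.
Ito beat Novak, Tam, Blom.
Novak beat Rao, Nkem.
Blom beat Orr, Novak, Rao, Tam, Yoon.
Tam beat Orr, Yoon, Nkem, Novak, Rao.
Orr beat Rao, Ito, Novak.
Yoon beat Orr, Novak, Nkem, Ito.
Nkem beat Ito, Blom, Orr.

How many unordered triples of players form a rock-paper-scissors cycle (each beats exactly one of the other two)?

17

Win totals: Rao 3, Orr 3, Ito 3, Novak 2, Yoon 4, Nkem 3, Tam 5, Blom 5.
A player with w wins dominates both others in C(w,2) triples; summing gives 3 + 3 + 3 + 1 + 6 + 3 + 10 + 10 = 39 transitive triples.
Total triples C(8,3) = 56, so cyclic triples = 56 − 39 = 17.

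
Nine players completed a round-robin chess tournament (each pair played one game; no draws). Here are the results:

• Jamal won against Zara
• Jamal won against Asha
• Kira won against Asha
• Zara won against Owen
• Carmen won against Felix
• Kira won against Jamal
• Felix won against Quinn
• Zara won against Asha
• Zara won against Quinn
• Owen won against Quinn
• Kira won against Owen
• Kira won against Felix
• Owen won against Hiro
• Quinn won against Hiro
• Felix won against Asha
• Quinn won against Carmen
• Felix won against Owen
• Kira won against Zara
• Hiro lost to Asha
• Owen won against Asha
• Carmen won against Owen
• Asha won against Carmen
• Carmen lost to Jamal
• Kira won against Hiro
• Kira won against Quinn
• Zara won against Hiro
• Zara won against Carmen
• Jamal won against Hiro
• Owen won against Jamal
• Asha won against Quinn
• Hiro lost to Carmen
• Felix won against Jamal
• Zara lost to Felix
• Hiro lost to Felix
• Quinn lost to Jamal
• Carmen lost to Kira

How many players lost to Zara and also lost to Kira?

5

Zara beat: Carmen, Owen, Quinn, Asha, Hiro.
Kira beat: Carmen, Felix, Owen, Zara, Jamal, Quinn, Asha, Hiro.
Both beat: Carmen, Owen, Quinn, Asha, Hiro — 5.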